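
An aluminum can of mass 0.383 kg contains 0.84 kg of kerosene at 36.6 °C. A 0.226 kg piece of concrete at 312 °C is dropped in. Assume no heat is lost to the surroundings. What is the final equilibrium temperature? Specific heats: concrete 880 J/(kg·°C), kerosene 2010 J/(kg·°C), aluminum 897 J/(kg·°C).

T_f ≈ 61.2 °C

Setting the total heat transfer to zero:
0.226*880*(T − 312) + 0.84*2010*(T − 36.6) + 0.383*897*(T − 36.6) = 0
198.88(T − 312) + 1688.4(T − 36.6) + 343.55(T − 36.6) = 0
2230.8 T = 136420
T = 136420 / 2230.8 = 61.2 °C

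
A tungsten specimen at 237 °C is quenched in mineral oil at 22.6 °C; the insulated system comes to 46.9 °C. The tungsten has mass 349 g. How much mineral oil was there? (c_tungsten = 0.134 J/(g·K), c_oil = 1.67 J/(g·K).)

Heat gained plus heat lost sum to zero:
349·0.134·(46.9 − 237) + m·1.67·(46.9 − 22.6) = 0
40.58 m = 8890.2
m = 8890.2/40.58 ≈ 219.1 g

m ≈ 219 g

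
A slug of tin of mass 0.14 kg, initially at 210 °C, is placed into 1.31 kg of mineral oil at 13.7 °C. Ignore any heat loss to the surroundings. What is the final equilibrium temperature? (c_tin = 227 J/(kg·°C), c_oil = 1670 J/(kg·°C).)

T_f ≈ 16.5 °C

Heat lost by the tin equals heat gained by the oil:
0.14·227·(210 − T) = 1.31·1670·(T − 13.7)
31.78(210 − T) = 2187.7(T − 13.7)
2219.5 T = 36645  ⇒  T ≈ 16.51 °C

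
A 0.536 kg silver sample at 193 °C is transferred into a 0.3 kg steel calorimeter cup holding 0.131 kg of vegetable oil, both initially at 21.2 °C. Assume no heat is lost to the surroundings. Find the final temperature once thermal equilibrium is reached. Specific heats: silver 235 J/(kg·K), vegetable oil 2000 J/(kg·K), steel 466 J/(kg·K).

T_f ≈ 62.2 °C

Heat gained plus heat lost sum to zero:
0.536*235*(T − 193) + 0.131*2000*(T − 21.2) + 0.3*466*(T − 21.2) = 0
125.96(T − 193) + 262(T − 21.2) + 139.8(T − 21.2) = 0
(125.96 + 262 + 139.8) T = 125.96*193 + 262*21.2 + 139.8*21.2
T = 32828/527.76 ≈ 62.20 °C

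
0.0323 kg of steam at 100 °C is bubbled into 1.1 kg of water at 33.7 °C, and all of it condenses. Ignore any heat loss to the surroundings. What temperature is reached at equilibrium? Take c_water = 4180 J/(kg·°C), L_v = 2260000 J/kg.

Conservation of energy gives ΣQ = 0:
condense steam: −0.0323×2260000 = −72998; condensate cools 100→T: 0.0323×4180×(T − 100) = 135.01(T − 100); water warms: 1.1×4180×(T − 33.7) = 4598(T − 33.7)
4733 T = 72998 + 13501 + 154953 = 241452
T ≈ 51.01 °C (< 100 °C, so full condensation is consistent).

T_f ≈ 51.0 °C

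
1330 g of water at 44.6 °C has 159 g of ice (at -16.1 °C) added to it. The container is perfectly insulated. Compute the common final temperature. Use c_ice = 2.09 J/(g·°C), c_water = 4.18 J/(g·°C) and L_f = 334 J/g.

T_f ≈ 30.4 °C

Let T be the final temperature. ΣQ_i = 0:
ice -16.1→0 °C: 159×2.09×16.1 = 5350.2
  latent heat to melt: 159×334 = 53106
  meltwater 0→T: 159×4.18×T = 664.62 T
  water cools: 1330×4.18×(T − 44.6) = 5559.4(T − 44.6)
6224 T = 247949 − 58456 = 189493
T ≈ 30.45 °C — above 0 °C, consistent with complete melting.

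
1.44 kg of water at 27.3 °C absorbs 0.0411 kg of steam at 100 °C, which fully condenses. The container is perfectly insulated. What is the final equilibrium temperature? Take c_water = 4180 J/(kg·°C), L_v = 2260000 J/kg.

T_f ≈ 44.3 °C

Net heat exchanged in the isolated system is zero:
condense steam: −0.0411×2260000 = −92886; condensed water 100 °C→T: 171.8(T − 100); original water: 6019.2(T − 27.3)
6191 T = 92886 + 17180 + 164324 = 274390
T ≈ 44.32 °C, under the boiling point, so the assumption holds.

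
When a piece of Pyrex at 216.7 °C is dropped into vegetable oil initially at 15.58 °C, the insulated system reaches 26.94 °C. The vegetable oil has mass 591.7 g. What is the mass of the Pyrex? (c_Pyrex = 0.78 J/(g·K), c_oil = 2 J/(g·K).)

m ≈ 90.8 g

Conservation of energy gives ΣQ = 0:
m×0.78×(26.94 − 216.7) + 591.7×2×(26.94 − 15.58) = 0
-148.01 m = -13443
m = -13443/-148.01 ≈ 90.83 g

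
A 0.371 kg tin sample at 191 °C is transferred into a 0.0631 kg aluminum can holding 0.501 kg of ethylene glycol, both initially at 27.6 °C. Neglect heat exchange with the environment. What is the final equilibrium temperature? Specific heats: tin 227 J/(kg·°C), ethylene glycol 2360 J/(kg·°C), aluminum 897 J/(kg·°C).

Conservation of energy gives ΣQ = 0:
0.371·227·(T − 191) + 0.501·2360·(T − 27.6) + 0.0631·897·(T − 27.6) = 0
84.22(T − 191) + 1182.4(T − 27.6) + 56.6(T − 27.6) = 0
1323.2 T = 50281
T = 50281 / 1323.2 = 38 °C

T_f ≈ 38.0 °C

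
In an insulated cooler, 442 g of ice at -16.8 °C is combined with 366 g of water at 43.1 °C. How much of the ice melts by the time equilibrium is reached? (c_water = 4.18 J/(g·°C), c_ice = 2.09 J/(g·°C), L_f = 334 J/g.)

Heat available from the water dropping to 0 °C: 366×4.18×43.1 = 65938 J.
Of that, 442×2.09×16.8 = 15520 J goes to bring the ice to 0 °C, leaving 50418 J.
To melt every bit of ice: 442×334 = 147628 J.
50418 J < 147628 J, so only part of the ice melts and the system sits at 0 °C.
Mass melted = 50418/334 ≈ 151 g.

m_melted ≈ 151 g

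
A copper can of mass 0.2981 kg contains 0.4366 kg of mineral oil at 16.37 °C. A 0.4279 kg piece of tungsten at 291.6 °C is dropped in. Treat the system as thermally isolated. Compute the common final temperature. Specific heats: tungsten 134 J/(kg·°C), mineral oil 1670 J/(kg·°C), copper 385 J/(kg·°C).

With ΣQ=0 the equilibrium temperature is the m·c-weighted mean:
T_f = (57.34×291.6 + 729.12×16.37 + 114.77×16.37) / (57.34 + 729.12 + 114.77)
    = 30534 / 901.23 ≈ 33.88 °C

T_f ≈ 33.9 °C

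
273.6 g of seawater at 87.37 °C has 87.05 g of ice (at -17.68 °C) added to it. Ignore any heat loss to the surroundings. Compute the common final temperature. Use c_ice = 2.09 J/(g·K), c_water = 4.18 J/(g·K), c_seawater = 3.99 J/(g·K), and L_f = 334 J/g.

Net heat exchanged in the isolated system is zero:
ice -17.68→0 °C: 87.05·2.09·17.68 = 3216.6
  melt ice: 87.05·334 = 29075
  meltwater 0→T: 87.05·4.18·T = 363.87 T
  seawater: 1091.7(T − 87.37)
1455.5 T = 95379 − 32291 = 63087
T ≈ 43.34 °C. Since T > 0 °C, the all-ice-melts assumption holds.

T_f ≈ 43.3 °C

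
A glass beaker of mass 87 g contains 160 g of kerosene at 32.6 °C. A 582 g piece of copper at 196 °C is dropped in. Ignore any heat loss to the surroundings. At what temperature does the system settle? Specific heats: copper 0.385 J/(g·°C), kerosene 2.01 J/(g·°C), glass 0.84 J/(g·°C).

T_f ≈ 91.8 °C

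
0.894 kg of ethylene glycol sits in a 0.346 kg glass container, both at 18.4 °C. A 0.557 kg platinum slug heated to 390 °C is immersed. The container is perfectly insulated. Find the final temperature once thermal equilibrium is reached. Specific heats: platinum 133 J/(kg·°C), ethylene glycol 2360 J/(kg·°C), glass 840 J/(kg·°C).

T_f ≈ 29.5 °C

Conservation of energy gives ΣQ = 0:
0.557×133×(T − 390) + 0.894×2360×(T − 18.4) + 0.346×840×(T − 18.4) = 0
74.08(T − 390) + 2109.8(T − 18.4) + 290.64(T − 18.4) = 0
2474.6 T = 73060
T ≈ 29.52 °C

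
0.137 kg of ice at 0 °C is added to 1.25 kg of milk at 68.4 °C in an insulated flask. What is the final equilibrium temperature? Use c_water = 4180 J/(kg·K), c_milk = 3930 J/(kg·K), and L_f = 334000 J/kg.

T_f ≈ 52.9 °C

Sum of m c ΔT and latent-heat terms is zero:
melt ice: 0.137·334000 = 45758
  warm the meltwater: 572.66 T
  milk: 4912.5(T − 68.4)
5485.2 T = 336015 − 45758 = 290257
T ≈ 52.92 °C — above 0 °C, consistent with complete melting.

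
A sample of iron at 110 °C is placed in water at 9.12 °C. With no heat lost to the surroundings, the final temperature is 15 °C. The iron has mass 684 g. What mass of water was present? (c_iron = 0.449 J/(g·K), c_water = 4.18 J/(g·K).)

m ≈ 1190 g

|Q_iron| = |Q_water|:
684×0.449×(110 − 15) = m×4.18×(15 − 9.12)
24.58 m = 29176  ⇒  m ≈ 1187 g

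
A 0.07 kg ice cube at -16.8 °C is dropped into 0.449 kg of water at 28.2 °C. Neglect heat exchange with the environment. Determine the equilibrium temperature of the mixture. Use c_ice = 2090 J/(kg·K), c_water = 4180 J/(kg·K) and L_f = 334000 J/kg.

T_f ≈ 12.5 °C

Setting the total heat transfer to zero:
ice -16.8→0 °C: 0.07×2090×16.8 = 2457.8
  latent heat to melt: 0.07×334000 = 23380
  warm the meltwater: 292.6 T
  water cools: 0.449×4180×(T − 28.2) = 1876.8(T − 28.2)
2169.4 T = 52926 − 25838 = 27088
T ≈ 12.49 °C. Since T > 0 °C, the all-ice-melts assumption holds.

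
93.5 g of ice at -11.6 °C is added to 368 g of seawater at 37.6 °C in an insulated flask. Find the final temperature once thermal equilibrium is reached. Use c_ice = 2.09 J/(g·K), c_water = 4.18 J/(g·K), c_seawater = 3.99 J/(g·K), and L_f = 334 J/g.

T_f ≈ 11.7 °C

Let T be the final temperature. ΣQ_i = 0:
ice -11.6→0 °C: 93.5×2.09×11.6 = 2266.8
  fusion: m_ice L_f = 93.5×334 = 31229
  warm the meltwater: 390.83 T
  seawater cools: 368×3.99×(T − 37.6) = 1468.3(T − 37.6)
1859.2 T = 55209 − 33496 = 21713
T ≈ 11.68 °C (positive, so assuming full melt was valid).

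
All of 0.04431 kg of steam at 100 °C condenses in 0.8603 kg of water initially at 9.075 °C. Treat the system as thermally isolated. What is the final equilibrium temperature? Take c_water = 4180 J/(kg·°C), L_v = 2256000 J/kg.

T_f ≈ 40.0 °C

Heat gained plus heat lost sum to zero:
condense steam: −0.04431·2256000 = −99963
  condensate cools 100→T: 0.04431·4180·(T − 100) = 185.22(T − 100)
  original water: 3596.1(T − 9.075)
3781.3 T = 99963 + 18522 + 32634 = 151119
T ≈ 39.97 °C — below 100 °C, confirming all the steam condensed.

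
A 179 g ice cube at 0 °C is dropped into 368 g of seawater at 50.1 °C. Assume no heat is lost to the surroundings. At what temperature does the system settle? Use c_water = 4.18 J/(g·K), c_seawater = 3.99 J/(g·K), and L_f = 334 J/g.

Sum of m c ΔT and latent-heat terms is zero:
fusion: m_ice L_f = 179×334 = 59786; meltwater 0→T: 179×4.18×T = 748.22 T; seawater: 1468.3(T − 50.1)
2216.5 T = 73563 − 59786 = 13777
T ≈ 6.22 °C. Since T > 0 °C, the all-ice-melts assumption holds.

T_f ≈ 6.2 °C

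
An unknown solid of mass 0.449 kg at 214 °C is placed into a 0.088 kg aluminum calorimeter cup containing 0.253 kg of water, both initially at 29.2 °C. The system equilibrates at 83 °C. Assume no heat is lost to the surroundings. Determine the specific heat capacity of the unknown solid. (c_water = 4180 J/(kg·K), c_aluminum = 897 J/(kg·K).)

Let T be the final temperature. ΣQ_i = 0:
0.449·c·(83 − 214) + 0.253·4180·(83 − 29.2) + 0.088·897·(83 − 29.2) = 0
-58.82 c = -61142
c = -61142/-58.82 ≈ 1040 J/(kg·K)

c ≈ 1040 J/(kg·K)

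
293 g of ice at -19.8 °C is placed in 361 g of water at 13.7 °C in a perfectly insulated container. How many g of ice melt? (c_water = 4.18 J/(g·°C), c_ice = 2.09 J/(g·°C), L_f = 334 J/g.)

m_melted ≈ 25.6 g

Heat available from the water dropping to 0 °C: 361×4.18×13.7 = 20673 J.
Of that, 293×2.09×19.8 = 12125 J goes to bring the ice to 0 °C, leaving 8548.1 J.
Melting all 293 g of ice would need 293×334 = 97862 J.
Since 8548.1 < 97862 J, not all the ice melts; equilibrium is at 0 °C.
m_melt = 8548.1 / L_f = 25.59 g.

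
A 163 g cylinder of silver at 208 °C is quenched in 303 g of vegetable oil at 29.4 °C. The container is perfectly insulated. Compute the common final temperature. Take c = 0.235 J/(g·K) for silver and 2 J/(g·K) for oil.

T_f ≈ 40.0 °C

With ΣQ=0 the equilibrium temperature is the m·c-weighted mean:
T_f = (38.3×208 + 606×29.4) / (38.3 + 606)
    = 25784 / 644.3 ≈ 40.02 °C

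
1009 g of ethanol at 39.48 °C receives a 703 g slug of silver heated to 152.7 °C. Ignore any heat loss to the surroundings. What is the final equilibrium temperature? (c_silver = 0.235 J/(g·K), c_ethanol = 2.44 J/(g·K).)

T_f ≈ 46.6 °C

|Q_silver| = |Q_ethanol|:
703*0.235*(152.7 − T) = 1009*2.44*(T − 39.48)
165.2(152.7 − T) = 2462(T − 39.48)
2627.2 T = 122425  ⇒  T ≈ 46.60 °C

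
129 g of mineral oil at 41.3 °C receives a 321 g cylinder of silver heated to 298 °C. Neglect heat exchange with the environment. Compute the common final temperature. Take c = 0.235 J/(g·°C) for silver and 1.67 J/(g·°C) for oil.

T_f ≈ 107.9 °C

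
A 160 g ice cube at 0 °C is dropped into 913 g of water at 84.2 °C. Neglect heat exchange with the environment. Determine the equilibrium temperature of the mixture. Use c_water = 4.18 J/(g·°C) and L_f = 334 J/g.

T_f ≈ 59.7 °C

Conservation of energy gives ΣQ = 0:
melt ice: 160·334 = 53440; warm the meltwater: 668.8 T; water cools: 913·4.18·(T − 84.2) = 3816.3(T − 84.2)
4485.1 T = 321336 − 53440 = 267896
T ≈ 59.73 °C. Since T > 0 °C, the all-ice-melts assumption holds.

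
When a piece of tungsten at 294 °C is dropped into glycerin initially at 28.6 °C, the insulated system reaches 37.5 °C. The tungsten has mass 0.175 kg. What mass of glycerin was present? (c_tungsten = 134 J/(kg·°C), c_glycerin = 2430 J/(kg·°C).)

m ≈ 0.278 kg

|Q_tungsten| = |Q_glycerin|:
0.175·134·(294 − 37.5) = m·2430·(37.5 − 28.6)
21627 m = 6014.9  ⇒  m ≈ 0.2781 kg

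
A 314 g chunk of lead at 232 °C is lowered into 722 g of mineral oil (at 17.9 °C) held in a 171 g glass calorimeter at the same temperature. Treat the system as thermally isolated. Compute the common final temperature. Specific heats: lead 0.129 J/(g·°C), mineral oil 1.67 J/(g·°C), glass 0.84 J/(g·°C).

Taking heat into each body as positive, Σ m c ΔT = 0:
314×0.129×(T − 232) + 722×1.67×(T − 17.9) + 171×0.84×(T − 17.9) = 0
40.51(T − 232) + 1205.7(T − 17.9) + 143.64(T − 17.9) = 0
(40.51 + 1205.7 + 143.64) T = 40.51×232 + 1205.7×17.9 + 143.64×17.9
T ≈ 24.14 °C

T_f ≈ 24.1 °C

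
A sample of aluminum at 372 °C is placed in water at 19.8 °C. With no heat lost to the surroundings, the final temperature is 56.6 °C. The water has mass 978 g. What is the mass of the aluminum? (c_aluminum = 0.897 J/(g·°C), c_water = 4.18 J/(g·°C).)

Taking heat into each body as positive, Σ m c ΔT = 0:
m·0.897·(56.6 − 372) + 978·4.18·(56.6 − 19.8) = 0
-282.91 m = -150440
m = -150440/-282.91 ≈ 531.8 g

m ≈ 532 g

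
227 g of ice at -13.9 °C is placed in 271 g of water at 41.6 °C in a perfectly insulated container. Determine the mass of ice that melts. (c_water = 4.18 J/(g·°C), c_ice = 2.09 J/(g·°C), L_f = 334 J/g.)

Cooling the water to 0 °C releases 271·4.18·41.6 = 47124 J.
Warming the ice to 0 °C takes 227·2.09·13.9 = 6594.6 J, leaving 40529 J for melting.
Fully melting the ice requires m_ice L_f = 227·334 = 75818 J.
40529 J < 75818 J, so only part of the ice melts and the system sits at 0 °C.
m_melt = 40529 / L_f = 121.3 g.

m_melted ≈ 121 g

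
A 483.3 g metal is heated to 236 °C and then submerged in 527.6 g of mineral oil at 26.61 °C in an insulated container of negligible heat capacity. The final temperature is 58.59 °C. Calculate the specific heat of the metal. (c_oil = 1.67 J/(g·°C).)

c ≈ 0.329 J/(g·°C)

Conservation of energy gives ΣQ = 0:
483.3×c×(58.59 − 236) + 527.6×1.67×(58.59 − 26.61) = 0
-85742 c = -28177
c = -28177/-85742 ≈ 0.3286 J/(g·°C)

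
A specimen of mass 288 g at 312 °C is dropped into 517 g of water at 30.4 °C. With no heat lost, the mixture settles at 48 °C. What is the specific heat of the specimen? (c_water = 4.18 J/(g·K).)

c ≈ 0.5 J/(g·K)

Heat gained plus heat lost sum to zero:
288×c×(48 − 312) + 517×4.18×(48 − 30.4) = 0
-76032 c = -38035
c = -38035/-76032 ≈ 0.5002 J/(g·K)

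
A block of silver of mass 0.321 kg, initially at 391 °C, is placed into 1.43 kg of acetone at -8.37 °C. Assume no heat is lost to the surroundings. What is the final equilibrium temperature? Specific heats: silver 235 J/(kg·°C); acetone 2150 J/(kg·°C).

T_f is the heat-capacity-weighted average of the initial temperatures:
T_f = (75.44×391 + 3074.5×(-8.37)) / (75.44 + 3074.5)
    = 3761.5 / 3149.9 ≈ 1.19 °C

T_f ≈ 1.2 °C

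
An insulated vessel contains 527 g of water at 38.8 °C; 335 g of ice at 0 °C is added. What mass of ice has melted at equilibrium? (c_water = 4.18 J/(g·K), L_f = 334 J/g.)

Heat available from the water dropping to 0 °C: 527×4.18×38.8 = 85471 J.
To melt every bit of ice: 335×334 = 111890 J.
85471 J < 111890 J, so only part of the ice melts and the system sits at 0 °C.
m_melted×334 = 85471  ⇒  m_melted ≈ 255.9 g.

m_melted ≈ 256 g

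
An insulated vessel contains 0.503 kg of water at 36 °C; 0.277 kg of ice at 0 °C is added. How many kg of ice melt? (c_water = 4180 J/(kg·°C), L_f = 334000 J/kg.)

m_melted ≈ 0.227 kg

Cooling the water to 0 °C releases 0.503×4180×36 = 75691 J.
To melt every bit of ice: 0.277×334000 = 92518 J.
That's not enough to melt it all — equilibrium is at 0 °C with ice remaining.
m_melt = 75691 / L_f = 0.2266 kg.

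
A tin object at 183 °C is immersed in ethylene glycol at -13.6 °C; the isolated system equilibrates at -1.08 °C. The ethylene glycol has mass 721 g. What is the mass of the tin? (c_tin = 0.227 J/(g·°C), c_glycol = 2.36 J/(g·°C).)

m ≈ 510 g

Let T be the final temperature. ΣQ_i = 0:
m·0.227·(-1.08 − 183) + 721·2.36·(-1.08 − (-13.6)) = 0
-41.79 m = -21304
m = -21304/-41.79 ≈ 509.8 g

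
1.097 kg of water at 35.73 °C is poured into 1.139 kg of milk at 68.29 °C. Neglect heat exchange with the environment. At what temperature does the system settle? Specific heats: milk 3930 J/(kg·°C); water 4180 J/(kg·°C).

Conservation of energy gives ΣQ = 0:
1.139·3930·(T − 68.29) + 1.097·4180·(T − 35.73) = 0
9061.7 T = 469523
T ≈ 51.81 °C

T_f ≈ 51.8 °C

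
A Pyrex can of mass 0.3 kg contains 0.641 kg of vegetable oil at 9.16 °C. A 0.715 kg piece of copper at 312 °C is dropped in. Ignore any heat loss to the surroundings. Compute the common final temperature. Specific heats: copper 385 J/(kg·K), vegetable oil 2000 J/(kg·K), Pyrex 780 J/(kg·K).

Heat gained plus heat lost sum to zero:
0.715·385·(T − 312) + 0.641·2000·(T − 9.16) + 0.3·780·(T − 9.16) = 0
275.27(T − 312) + 1282(T − 9.16) + 234(T − 9.16) = 0
1791.3 T = 99772
T = 99772/1791.3 ≈ 55.70 °C

T_f ≈ 55.7 °C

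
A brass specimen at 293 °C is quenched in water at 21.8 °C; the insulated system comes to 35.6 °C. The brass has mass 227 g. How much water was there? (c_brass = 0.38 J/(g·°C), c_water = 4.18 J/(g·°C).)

Energy conservation, ΣQ = 0:
227·0.38·(35.6 − 293) + m·4.18·(35.6 − 21.8) = 0
57.68 m = 22203
m = 22203/57.68 ≈ 384.9 g

m ≈ 385 g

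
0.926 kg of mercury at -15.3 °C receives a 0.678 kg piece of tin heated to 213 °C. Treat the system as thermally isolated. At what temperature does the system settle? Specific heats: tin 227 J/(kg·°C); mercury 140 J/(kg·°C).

T_f ≈ 108.6 °C

Heat gained plus heat lost sum to zero:
0.678×227×(T − 213) + 0.926×140×(T − (-15.3)) = 0
153.91(T − 213) + 129.64(T − (-15.3)) = 0
(153.91 + 129.64) T = 153.91×213 + 129.64×(-15.3)
T ≈ 108.62 °C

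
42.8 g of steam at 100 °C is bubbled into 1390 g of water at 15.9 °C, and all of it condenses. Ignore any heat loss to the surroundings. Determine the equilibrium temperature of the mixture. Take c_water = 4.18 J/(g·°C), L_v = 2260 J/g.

T_f ≈ 34.6 °C

Energy balance with sensible and latent terms:
steam→water at 100 °C releases m L_v = 42.8·2260 = 96728
  condensed water 100 °C→T: 178.9(T − 100)
  water warms: 1390·4.18·(T − 15.9) = 5810.2(T − 15.9)
5989.1 T = 96728 + 17890 + 92382 = 207001
T ≈ 34.56 °C (< 100 °C, so full condensation is consistent).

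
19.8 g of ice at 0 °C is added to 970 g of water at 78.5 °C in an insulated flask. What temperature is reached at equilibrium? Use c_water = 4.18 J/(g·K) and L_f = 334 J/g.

T_f ≈ 75.3 °C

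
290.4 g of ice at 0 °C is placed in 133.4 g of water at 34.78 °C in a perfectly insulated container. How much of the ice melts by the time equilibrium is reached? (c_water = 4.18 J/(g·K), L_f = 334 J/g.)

m_melted ≈ 58.1 g

Water can give up m c ΔT = 133.4×4.18×34.78 = 19394 J before reaching 0 °C.
To melt every bit of ice: 290.4×334 = 96994 J.
Since 19394 < 96994 J, not all the ice melts; equilibrium is at 0 °C.
Mass melted = 19394/334 ≈ 58.07 g.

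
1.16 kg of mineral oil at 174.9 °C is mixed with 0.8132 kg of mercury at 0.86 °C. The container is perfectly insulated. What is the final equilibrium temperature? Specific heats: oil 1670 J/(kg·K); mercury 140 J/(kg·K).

T_f ≈ 165.2 °C

T_f = Σ m_i c_i T_i / Σ m_i c_i:
T_f = (1937.2*174.9 + 113.85*0.86) / (1937.2 + 113.85)
    = 338914 / 2051 ≈ 165.24 °C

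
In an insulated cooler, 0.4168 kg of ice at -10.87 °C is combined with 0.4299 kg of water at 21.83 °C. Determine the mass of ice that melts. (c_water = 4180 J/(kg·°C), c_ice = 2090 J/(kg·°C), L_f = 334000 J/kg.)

m_melted ≈ 0.0891 kg

Water can give up m c ΔT = 0.4299×4180×21.83 = 39228 J before reaching 0 °C.
Warming the ice to 0 °C takes 0.4168×2090×10.87 = 9469 J, leaving 29759 J for melting.
To melt every bit of ice: 0.4168×334000 = 139211 J.
Since 29759 < 139211 J, not all the ice melts; equilibrium is at 0 °C.
m_melted×334000 = 29759  ⇒  m_melted ≈ 0.0891 kg.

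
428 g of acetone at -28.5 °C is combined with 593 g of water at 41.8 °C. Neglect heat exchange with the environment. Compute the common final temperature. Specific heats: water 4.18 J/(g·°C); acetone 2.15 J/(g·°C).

Heat gained plus heat lost sum to zero:
593×4.18×(T − 41.8) + 428×2.15×(T − (-28.5)) = 0
2478.7(T − 41.8) + 920.2(T − (-28.5)) = 0
3398.9 T = 77386
T ≈ 22.77 °C

T_f ≈ 22.8 °C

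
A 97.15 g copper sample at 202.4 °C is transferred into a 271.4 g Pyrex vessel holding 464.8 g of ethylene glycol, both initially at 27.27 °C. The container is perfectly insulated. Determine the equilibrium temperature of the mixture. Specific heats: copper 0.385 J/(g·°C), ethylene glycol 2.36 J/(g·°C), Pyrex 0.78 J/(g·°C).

T_f ≈ 32.1 °C

Setting the total heat transfer to zero:
97.15×0.385×(T − 202.4) + 464.8×2.36×(T − 27.27) + 271.4×0.78×(T − 27.27) = 0
(37.4 + 1096.9 + 211.69) T = 37.4×202.4 + 1096.9×27.27 + 211.69×27.27
T = 43256 / 1346 = 32.1 °C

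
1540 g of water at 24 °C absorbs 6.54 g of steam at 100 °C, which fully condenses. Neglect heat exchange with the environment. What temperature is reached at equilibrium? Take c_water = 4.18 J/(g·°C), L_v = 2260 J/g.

Taking heat into each body as positive, Σ m c ΔT = 0:
latent heat released on condensation: 6.54·2260 = 14780; condensate cools 100→T: 6.54·4.18·(T − 100) = 27.34(T − 100); water warms: 1540·4.18·(T − 24) = 6437.2(T − 24)
6464.5 T = 14780 + 2733.7 + 154493 = 172007
T ≈ 26.61 °C (< 100 °C, so full condensation is consistent).

T_f ≈ 26.6 °C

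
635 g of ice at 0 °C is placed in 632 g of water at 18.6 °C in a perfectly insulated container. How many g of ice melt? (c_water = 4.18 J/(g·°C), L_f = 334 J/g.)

Heat available from the water dropping to 0 °C: 632·4.18·18.6 = 49137 J.
Melting all 635 g of ice would need 635·334 = 212090 J.
Since 49137 < 212090 J, not all the ice melts; equilibrium is at 0 °C.
m_melt = 49137 / L_f = 147.1 g.

m_melted ≈ 147 g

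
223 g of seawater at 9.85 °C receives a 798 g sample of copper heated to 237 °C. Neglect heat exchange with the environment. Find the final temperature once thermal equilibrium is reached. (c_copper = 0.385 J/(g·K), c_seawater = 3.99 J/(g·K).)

T_f ≈ 68.2 °C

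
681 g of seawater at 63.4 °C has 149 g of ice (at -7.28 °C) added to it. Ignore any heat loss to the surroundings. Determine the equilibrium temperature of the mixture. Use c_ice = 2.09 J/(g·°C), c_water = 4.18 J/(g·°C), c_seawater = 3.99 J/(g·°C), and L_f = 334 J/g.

T_f ≈ 36.0 °C

Let T be the final temperature. ΣQ_i = 0:
warm ice to 0 °C: 149×2.09×(0 − (-7.28)) = 2267.1; fusion: m_ice L_f = 149×334 = 49766; warm the meltwater: 622.82 T; seawater cools: 681×3.99×(T − 63.4) = 2717.2(T − 63.4)
3340 T = 172270 − 52033 = 120237
T ≈ 36.00 °C (positive, so assuming full melt was valid).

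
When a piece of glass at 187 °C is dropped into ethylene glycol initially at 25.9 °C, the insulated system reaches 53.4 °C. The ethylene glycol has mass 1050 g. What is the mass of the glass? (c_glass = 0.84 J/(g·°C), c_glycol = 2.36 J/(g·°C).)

m ≈ 607 g

Conservation of energy gives ΣQ = 0:
m×0.84×(53.4 − 187) + 1050×2.36×(53.4 − 25.9) = 0
-112.22 m = -68145
m = -68145/-112.22 ≈ 607.2 g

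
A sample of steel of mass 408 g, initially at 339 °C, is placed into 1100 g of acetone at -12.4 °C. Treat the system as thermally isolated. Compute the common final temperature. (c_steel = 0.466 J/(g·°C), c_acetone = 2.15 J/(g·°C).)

Setting the total heat transfer to zero:
408×0.466×(T − 339) + 1100×2.15×(T − (-12.4)) = 0
190.13(T − 339) + 2365(T − (-12.4)) = 0
2555.1 T = 35127
T ≈ 13.75 °C

T_f ≈ 13.7 °C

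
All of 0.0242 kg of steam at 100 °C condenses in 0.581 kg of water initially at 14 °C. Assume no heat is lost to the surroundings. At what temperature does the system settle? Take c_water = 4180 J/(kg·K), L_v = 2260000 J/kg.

T_f ≈ 39.1 °C

Net heat exchanged in the isolated system is zero:
condense steam: −0.0242×2260000 = −54692; condensed water 100 °C→T: 101.16(T − 100); original water: 2428.6(T − 14)
2529.7 T = 54692 + 10116 + 34000 = 98808
T ≈ 39.06 °C, under the boiling point, so the assumption holds.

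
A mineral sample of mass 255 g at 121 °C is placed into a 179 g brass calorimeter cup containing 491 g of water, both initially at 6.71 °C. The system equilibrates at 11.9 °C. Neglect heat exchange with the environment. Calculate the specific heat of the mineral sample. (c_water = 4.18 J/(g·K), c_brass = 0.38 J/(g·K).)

Energy conservation, ΣQ = 0:
255·c·(11.9 − 121) + 491·4.18·(11.9 − 6.71) + 179·0.38·(11.9 − 6.71) = 0
-27820 c = -11005
c = -11005/-27820 ≈ 0.3956 J/(g·K)

c ≈ 0.396 J/(g·K)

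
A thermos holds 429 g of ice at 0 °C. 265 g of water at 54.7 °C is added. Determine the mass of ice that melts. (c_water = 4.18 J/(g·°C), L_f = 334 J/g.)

Water can give up m c ΔT = 265×4.18×54.7 = 60591 J before reaching 0 °C.
Fully melting the ice requires m_ice L_f = 429×334 = 143286 J.
That's not enough to melt it all — equilibrium is at 0 °C with ice remaining.
Mass melted = 60591/334 ≈ 181.4 g.

m_melted ≈ 181 g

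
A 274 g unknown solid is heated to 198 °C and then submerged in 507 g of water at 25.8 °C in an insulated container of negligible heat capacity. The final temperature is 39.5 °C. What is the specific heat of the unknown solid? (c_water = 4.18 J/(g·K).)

Setting the total heat transfer to zero:
274×c×(39.5 − 198) + 507×4.18×(39.5 − 25.8) = 0
-43429 c = -29034
c = -29034/-43429 ≈ 0.6685 J/(g·K)

c ≈ 0.669 J/(g·K)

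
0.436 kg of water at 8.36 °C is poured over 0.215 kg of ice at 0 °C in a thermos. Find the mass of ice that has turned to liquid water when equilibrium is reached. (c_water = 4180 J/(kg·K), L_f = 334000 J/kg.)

m_melted ≈ 0.0456 kg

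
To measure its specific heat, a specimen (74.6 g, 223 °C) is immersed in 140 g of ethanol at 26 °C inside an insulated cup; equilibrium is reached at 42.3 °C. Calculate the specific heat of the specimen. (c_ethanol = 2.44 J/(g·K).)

c ≈ 0.413 J/(g·K)

Taking heat into each body as positive, Σ m c ΔT = 0:
74.6·c·(42.3 − 223) + 140·2.44·(42.3 − 26) = 0
-13480 c = -5568.1
c = -5568.1/-13480 ≈ 0.4131 J/(g·K)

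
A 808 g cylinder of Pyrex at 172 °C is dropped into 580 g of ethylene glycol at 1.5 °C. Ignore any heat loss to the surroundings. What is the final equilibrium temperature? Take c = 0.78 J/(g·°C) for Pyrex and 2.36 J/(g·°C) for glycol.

Taking heat into each body as positive, Σ m c ΔT = 0:
808*0.78*(T − 172) + 580*2.36*(T − 1.5) = 0
630.24(T − 172) + 1368.8(T − 1.5) = 0
(630.24 + 1368.8) T = 630.24*172 + 1368.8*1.5
T = 110454/1999 ≈ 55.25 °C

T_f ≈ 55.3 °C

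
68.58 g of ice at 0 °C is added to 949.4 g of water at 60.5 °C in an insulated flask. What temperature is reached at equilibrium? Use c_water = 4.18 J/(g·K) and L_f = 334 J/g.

Heat gained plus heat lost sum to zero:
latent heat to melt: 68.58×334 = 22906; meltwater 0→T: 68.58×4.18×T = 286.66 T; water: 3968.5(T − 60.5)
4255.2 T = 240094 − 22906 = 217188
T ≈ 51.04 °C. Since T > 0 °C, the all-ice-melts assumption holds.

T_f ≈ 51.0 °C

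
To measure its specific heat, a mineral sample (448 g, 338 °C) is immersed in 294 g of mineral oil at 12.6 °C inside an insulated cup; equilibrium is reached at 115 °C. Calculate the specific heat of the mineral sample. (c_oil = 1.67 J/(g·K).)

c ≈ 0.503 J/(g·K)

Heat lost by the mineral sample = heat gained by the oil:
448·c·(338 − 115) = 294·1.67·(115 − 12.6)
99904 c = 50276  ⇒  c ≈ 0.5032 J/(g·K)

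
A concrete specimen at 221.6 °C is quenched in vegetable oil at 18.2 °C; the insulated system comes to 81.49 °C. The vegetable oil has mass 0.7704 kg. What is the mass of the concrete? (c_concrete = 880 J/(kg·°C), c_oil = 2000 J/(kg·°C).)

Taking heat into each body as positive, Σ m c ΔT = 0:
m·880·(81.49 − 221.6) + 0.7704·2000·(81.49 − 18.2) = 0
-123297 m = -97517
m = -97517/-123297 ≈ 0.7909 kg

m ≈ 0.791 kg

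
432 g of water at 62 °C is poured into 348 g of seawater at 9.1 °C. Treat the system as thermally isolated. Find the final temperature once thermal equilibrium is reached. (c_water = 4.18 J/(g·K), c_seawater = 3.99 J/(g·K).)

T_f ≈ 39.0 °C

T_f = Σ m_i c_i T_i / Σ m_i c_i:
T_f = (1805.8·62 + 1388.5·9.1) / (1805.8 + 1388.5)
    = 124593 / 3194.3 ≈ 39.00 °C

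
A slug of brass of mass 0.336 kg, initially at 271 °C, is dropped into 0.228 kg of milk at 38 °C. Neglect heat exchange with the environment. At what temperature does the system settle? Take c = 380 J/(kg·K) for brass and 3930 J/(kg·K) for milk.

|Q_brass| = |Q_milk|:
0.336·380·(271 − T) = 0.228·3930·(T − 38)
127.68(271 − T) = 896.04(T − 38)
1023.7 T = 68651  ⇒  T ≈ 67.06 °C

T_f ≈ 67.1 °C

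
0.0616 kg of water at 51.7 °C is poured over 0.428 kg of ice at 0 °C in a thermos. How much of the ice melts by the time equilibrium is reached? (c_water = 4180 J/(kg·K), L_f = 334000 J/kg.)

m_melted ≈ 0.0399 kg

Cooling the water to 0 °C releases 0.0616×4180×51.7 = 13312 J.
Melting all 0.428 kg of ice would need 0.428×334000 = 142952 J.
That's not enough to melt it all — equilibrium is at 0 °C with ice remaining.
m_melt = 13312 / L_f = 0.03986 kg.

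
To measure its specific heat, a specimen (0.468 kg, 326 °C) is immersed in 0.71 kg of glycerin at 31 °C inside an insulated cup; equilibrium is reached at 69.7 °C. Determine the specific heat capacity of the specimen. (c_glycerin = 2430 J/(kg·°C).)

c ≈ 557 J/(kg·°C)

m_s c (T_s − T_f) = m_glycerin c_glycerin (T_f − T_0):
0.468×c×(326 − 69.7) = 0.71×2430×(69.7 − 31)
119.95 c = 66769  ⇒  c ≈ 556.6 J/(kg·°C)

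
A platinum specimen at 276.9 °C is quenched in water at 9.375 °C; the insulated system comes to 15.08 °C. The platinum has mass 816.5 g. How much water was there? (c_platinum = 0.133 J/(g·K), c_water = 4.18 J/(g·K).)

m ≈ 1190 g

Heat lost by the platinum = heat gained by the water:
816.5×0.133×(276.9 − 15.08) = m×4.18×(15.08 − 9.375)
23.85 m = 28432  ⇒  m ≈ 1192 g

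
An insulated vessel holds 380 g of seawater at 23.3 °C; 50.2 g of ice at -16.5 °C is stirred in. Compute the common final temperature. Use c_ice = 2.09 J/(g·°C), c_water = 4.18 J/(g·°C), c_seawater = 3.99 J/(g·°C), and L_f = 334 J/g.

Heat gained plus heat lost sum to zero:
warm ice to 0 °C: 50.2·2.09·(0 − (-16.5)) = 1731.1
  latent heat to melt: 50.2·334 = 16767
  warm the meltwater: 209.84 T
  seawater cools: 380·3.99·(T − 23.3) = 1516.2(T − 23.3)
1726 T = 35327 − 18498 = 16830
T ≈ 9.75 °C — above 0 °C, consistent with complete melting.

T_f ≈ 9.8 °C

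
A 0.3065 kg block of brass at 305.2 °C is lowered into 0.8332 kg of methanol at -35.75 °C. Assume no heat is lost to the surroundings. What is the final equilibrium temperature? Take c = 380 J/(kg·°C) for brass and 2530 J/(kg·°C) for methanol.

T_f ≈ -17.9 °C

With ΣQ=0 the equilibrium temperature is the m·c-weighted mean:
T_f = (116.47*305.2 + 2108*(-35.75)) / (116.47 + 2108)
    = -39814 / 2224.5 ≈ -17.90 °C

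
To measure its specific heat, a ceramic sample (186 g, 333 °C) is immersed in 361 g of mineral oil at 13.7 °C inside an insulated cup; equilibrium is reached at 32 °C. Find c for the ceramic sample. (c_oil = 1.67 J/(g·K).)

c ≈ 0.197 J/(g·K)

Net heat exchanged in the isolated system is zero:
186×c×(32 − 333) + 361×1.67×(32 − 13.7) = 0
-55986 c = -11033
c = -11033/-55986 ≈ 0.1971 J/(g·K)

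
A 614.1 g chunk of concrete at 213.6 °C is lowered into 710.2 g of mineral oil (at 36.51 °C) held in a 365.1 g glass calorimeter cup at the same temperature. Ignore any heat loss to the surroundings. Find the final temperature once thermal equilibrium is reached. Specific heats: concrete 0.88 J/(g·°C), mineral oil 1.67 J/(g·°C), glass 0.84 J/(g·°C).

T_f = Σ m_i c_i T_i / Σ m_i c_i:
T_f = (540.41·213.6 + 1186·36.51 + 306.68·36.51) / (540.41 + 1186 + 306.68)
    = 169930 / 2033.1 ≈ 83.58 °C

T_f ≈ 83.6 °C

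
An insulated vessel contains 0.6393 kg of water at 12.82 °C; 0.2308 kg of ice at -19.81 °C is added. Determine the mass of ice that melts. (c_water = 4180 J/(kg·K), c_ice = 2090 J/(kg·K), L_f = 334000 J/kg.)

Water can give up m c ΔT = 0.6393·4180·12.82 = 34259 J before reaching 0 °C.
Of that, 0.2308·2090·19.81 = 9555.8 J goes to bring the ice to 0 °C, leaving 24703 J.
Fully melting the ice requires m_ice L_f = 0.2308·334000 = 77087 J.
That's not enough to melt it all — equilibrium is at 0 °C with ice remaining.
m_melted·334000 = 24703  ⇒  m_melted ≈ 0.07396 kg.

m_melted ≈ 0.074 kg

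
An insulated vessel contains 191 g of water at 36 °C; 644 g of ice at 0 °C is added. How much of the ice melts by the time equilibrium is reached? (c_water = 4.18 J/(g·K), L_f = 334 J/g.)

m_melted ≈ 86.1 g

Cooling the water to 0 °C releases 191×4.18×36 = 28742 J.
To melt every bit of ice: 644×334 = 215096 J.
Since 28742 < 215096 J, not all the ice melts; equilibrium is at 0 °C.
m_melted×334 = 28742  ⇒  m_melted ≈ 86.05 g.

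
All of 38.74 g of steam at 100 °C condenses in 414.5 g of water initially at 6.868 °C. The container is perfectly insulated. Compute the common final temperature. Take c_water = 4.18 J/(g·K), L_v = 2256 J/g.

T_f ≈ 61.0 °C

Setting the total heat transfer to zero:
latent heat released on condensation: 38.74×2256 = 87397; condensate cools 100→T: 38.74×4.18×(T − 100) = 161.93(T − 100); water warms: 414.5×4.18×(T − 6.868) = 1732.6(T − 6.868)
1894.5 T = 87397 + 16193 + 11900 = 115490
T ≈ 60.96 °C — below 100 °C, confirming all the steam condensed.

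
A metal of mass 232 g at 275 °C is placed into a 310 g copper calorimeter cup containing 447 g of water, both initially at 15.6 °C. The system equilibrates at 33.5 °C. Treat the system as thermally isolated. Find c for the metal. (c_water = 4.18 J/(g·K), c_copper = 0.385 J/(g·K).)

Conservation of energy gives ΣQ = 0:
232×c×(33.5 − 275) + 447×4.18×(33.5 − 15.6) + 310×0.385×(33.5 − 15.6) = 0
-56028 c = -35582
c = -35582/-56028 ≈ 0.6351 J/(g·K)

c ≈ 0.635 J/(g·K)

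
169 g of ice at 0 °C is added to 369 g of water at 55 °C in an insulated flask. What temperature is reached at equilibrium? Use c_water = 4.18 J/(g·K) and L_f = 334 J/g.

Conservation of energy gives ΣQ = 0:
fusion: m_ice L_f = 169×334 = 56446; meltwater 0→T: 169×4.18×T = 706.42 T; water cools: 369×4.18×(T − 55) = 1542.4(T − 55)
2248.8 T = 84833 − 56446 = 28387
T ≈ 12.62 °C (positive, so assuming full melt was valid).

T_f ≈ 12.6 °C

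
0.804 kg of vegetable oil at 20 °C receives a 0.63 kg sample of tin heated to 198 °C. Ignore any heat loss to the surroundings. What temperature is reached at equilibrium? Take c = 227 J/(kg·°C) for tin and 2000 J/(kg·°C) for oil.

T_f ≈ 34.5 °C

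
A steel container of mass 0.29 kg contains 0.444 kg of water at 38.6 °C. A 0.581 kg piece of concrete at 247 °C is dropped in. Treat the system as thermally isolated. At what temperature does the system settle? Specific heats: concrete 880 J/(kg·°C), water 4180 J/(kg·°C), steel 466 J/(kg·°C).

Net heat exchanged in the isolated system is zero:
0.581*880*(T − 247) + 0.444*4180*(T − 38.6) + 0.29*466*(T − 38.6) = 0
511.28(T − 247) + 1855.9(T − 38.6) + 135.14(T − 38.6) = 0
(511.28 + 1855.9 + 135.14) T = 511.28*247 + 1855.9*38.6 + 135.14*38.6
T ≈ 81.18 °C

T_f ≈ 81.2 °C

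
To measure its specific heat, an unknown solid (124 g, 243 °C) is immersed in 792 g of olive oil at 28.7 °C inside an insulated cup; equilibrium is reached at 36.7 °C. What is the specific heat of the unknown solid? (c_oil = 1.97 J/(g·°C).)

c ≈ 0.488 J/(g·°C)

Heat gained plus heat lost sum to zero:
124×c×(36.7 − 243) + 792×1.97×(36.7 − 28.7) = 0
-25581 c = -12482
c = -12482/-25581 ≈ 0.4879 J/(g·°C)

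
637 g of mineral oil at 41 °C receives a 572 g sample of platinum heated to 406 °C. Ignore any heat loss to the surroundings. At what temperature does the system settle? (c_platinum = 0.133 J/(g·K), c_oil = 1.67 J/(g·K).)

T_f ≈ 65.4 °C

Energy conservation, ΣQ = 0:
572·0.133·(T − 406) + 637·1.67·(T − 41) = 0
1139.9 T = 74502
T ≈ 65.36 °C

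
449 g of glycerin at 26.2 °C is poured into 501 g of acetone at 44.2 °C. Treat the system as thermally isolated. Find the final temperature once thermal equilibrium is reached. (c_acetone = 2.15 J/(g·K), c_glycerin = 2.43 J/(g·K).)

Taking heat into each body as positive, Σ m c ΔT = 0:
501*2.15*(T − 44.2) + 449*2.43*(T − 26.2) = 0
(1077.1 + 1091.1) T = 1077.1*44.2 + 1091.1*26.2
T ≈ 35.14 °C

T_f ≈ 35.1 °C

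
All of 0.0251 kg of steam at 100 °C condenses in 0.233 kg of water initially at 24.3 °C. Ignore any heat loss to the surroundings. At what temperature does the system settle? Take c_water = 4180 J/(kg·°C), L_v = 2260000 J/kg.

T_f ≈ 84.2 °C

Heat gained plus heat lost sum to zero:
steam→water at 100 °C releases m L_v = 0.0251×2260000 = 56726
  condensed water 100 °C→T: 104.92(T − 100)
  water warms: 0.233×4180×(T − 24.3) = 973.94(T − 24.3)
1078.9 T = 56726 + 10492 + 23667 = 90885
T ≈ 84.24 °C — below 100 °C, confirming all the steam condensed.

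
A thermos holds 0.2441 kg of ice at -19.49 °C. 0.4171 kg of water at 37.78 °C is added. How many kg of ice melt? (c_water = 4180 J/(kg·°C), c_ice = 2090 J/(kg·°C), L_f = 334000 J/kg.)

m_melted ≈ 0.167 kg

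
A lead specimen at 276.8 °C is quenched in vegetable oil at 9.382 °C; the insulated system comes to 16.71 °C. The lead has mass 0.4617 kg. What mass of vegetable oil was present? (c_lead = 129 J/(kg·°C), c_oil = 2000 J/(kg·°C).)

m ≈ 1.06 kg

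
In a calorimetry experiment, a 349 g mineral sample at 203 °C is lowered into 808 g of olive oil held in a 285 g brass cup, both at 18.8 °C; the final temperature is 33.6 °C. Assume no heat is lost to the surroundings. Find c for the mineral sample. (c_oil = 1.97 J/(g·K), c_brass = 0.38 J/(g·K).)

Net heat exchanged in the isolated system is zero:
349×c×(33.6 − 203) + 808×1.97×(33.6 − 18.8) + 285×0.38×(33.6 − 18.8) = 0
-59121 c = -25161
c = -25161/-59121 ≈ 0.4256 J/(g·K)

c ≈ 0.426 J/(g·K)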